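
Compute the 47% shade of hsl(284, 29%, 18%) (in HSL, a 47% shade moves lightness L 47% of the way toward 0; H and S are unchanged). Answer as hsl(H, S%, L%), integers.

L moves 47% from 18 toward 0: 18 − 8.46 = 9.54 → 10.
H and S are unchanged.

hsl(284, 29%, 10%)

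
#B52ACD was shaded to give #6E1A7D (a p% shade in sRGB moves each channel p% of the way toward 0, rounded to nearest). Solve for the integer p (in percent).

39%

#B52ACD is rgb(181, 42, 205); #6E1A7D is rgb(110, 26, 125).
On the B channel (widest range): 125 ≈ 205 + (p/100)(0 − 205), so p ≈ 100×(125 − 205)/(0 − 205) = -8000/-205 = 39.02.
p = 39 reproduces all three channels after rounding.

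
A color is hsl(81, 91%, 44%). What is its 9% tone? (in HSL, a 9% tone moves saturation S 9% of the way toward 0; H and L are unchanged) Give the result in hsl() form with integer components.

hsl(81, 83%, 44%)

S moves 9% from 91 toward 0: 91 − 8.19 = 82.81 → 83.
H and L are unchanged.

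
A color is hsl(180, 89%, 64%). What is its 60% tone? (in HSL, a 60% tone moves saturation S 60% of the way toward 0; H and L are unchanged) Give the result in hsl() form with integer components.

S moves 60% from 89 toward 0: 89 − 53.4 = 35.6 → 36.
H and L are unchanged.

hsl(180, 36%, 64%)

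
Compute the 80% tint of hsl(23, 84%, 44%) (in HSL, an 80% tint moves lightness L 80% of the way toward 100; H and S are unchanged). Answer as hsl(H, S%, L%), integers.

L moves 80% from 44 toward 100: 44 + 44.8 = 88.8 → 89.
H and S are unchanged.

hsl(23, 84%, 89%)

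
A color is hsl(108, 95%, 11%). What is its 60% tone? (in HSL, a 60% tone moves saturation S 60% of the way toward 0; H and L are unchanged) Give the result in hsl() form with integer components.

hsl(108, 38%, 11%)

S moves 60% from 95 toward 0: 95 − 57 = 38 → 38.
H and L are unchanged.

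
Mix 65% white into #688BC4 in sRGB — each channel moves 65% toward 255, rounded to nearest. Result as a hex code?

#688BC4 is rgb(104, 139, 196).
Per channel, c → c + 0.65(255 − c):
  R: 104 + 0.65×(255−104) = 104 + 98.15 = 202.15 → 202
  G: 139 + 75.4 = 214.4 → 214
  B: 196 + 38.35 = 234.35 → 234
rgb(202, 214, 234) = #CAD6EA.

#CAD6EA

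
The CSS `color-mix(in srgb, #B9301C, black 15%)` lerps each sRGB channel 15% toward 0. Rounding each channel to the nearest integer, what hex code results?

#9D2918

#B9301C is rgb(185, 48, 28).
Per channel, c → c + 0.15(0 − c):
  R: 185 + 0.15×(0−185) = 185 − 27.75 = 157.25 → 157
  G: 48 + 0.15×(0−48) = 48 − 7.2 = 40.8 → 41
  B: 28 + 0.15×(0−28) = 28 − 4.2 = 23.8 → 24
rgb(157, 41, 24) = #9D2918.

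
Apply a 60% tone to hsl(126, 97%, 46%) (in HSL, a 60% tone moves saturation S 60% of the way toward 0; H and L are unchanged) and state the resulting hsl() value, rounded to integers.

S moves 60% from 97 toward 0: 97 − 58.2 = 38.8 → 39.
H and L are unchanged.

hsl(126, 39%, 46%)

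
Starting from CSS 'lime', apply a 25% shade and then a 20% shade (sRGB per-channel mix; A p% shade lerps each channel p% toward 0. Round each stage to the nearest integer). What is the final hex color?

CSS lime is rgb(0, 255, 0).
Per channel, c → c + 0.25(0 − c):
  R: 0 + 0.25×(0−0) = 0 + 0 = 0 → 0
  G: 255 + 0.25×(0−255) = 255 − 63.75 = 191.25 → 191
  B: 0 + 0.25×(0−0) = 0 + 0 = 0 → 0
After the shade: rgb(0, 191, 0) = #00BF00.
Lerp each channel 20% toward 0:
  R: 0 + 0.2×(0−0) = 0 + 0 = 0 → 0
  G: 191 + 0.2×(0−191) = 191 − 38.2 = 152.8 → 153
  B: 0 + 0 = 0 → 0
rgb(0, 153, 0) = #009900.

#009900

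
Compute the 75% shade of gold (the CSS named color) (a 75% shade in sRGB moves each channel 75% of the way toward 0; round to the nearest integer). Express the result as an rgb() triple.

rgb(64, 54, 0)

CSS gold is rgb(255, 215, 0).
Per channel, c → c + 0.75(0 − c):
  R: 255 − 191.25 = 63.75 → 64
  G: 215 + 0.75×(0−215) = 215 − 161.25 = 53.75 → 54
  B: 0 + 0.75×(0−0) = 0 + 0 = 0 → 0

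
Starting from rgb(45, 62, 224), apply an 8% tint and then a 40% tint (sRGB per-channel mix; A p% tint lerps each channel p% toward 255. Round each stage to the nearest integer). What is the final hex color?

Lerp each channel 8% toward 255:
  R: 45 + 0.08×(255−45) = 45 + 16.8 = 61.8 → 62
  G: 62 + 0.08×(255−62) = 62 + 15.44 = 77.44 → 77
  B: 224 + 0.08×(255−224) = 224 + 2.48 = 226.48 → 226
After the tint: rgb(62, 77, 226) = #3e4de2.
Per channel, c → c + 0.4(255 − c):
  R: 62 + 0.4×(255−62) = 62 + 77.2 = 139.2 → 139
  G: 77 + 71.2 = 148.2 → 148
  B: 226 + 0.4×(255−226) = 226 + 11.6 = 237.6 → 238
rgb(139, 148, 238) = #8b94ee.

#8b94ee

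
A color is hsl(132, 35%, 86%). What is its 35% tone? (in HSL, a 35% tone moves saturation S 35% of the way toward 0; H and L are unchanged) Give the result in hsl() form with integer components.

S moves 35% from 35 toward 0: 35 − 12.25 = 22.75 → 23.
H and L are unchanged.

hsl(132, 23%, 86%)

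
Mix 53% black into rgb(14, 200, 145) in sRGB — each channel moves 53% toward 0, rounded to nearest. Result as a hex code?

A 53% shade moves each channel 53% toward 0:
  R: 14 − 7.42 = 6.58 → 7
  G: 200 − 106 = 94 → 94
  B: 145 − 76.85 = 68.15 → 68
rgb(7, 94, 68) = #075E44.

#075E44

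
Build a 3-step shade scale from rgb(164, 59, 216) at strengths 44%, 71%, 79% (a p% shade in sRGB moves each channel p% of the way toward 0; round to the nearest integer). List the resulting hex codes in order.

#5c2179, #30113f, #220c2d

44%: (164 − 72.16 = 91.84→92, 59 − 25.96 = 33.04→33, 216 − 95.04 = 120.96→121) → #5c2179
71%: (164 − 116.44 = 47.56→48, 59 − 41.89 = 17.11→17, 216 − 153.36 = 62.64→63) → #30113f
79%: (164 − 129.56 = 34.44→34, 59 − 46.61 = 12.39→12, 216 − 170.64 = 45.36→45) → #220c2d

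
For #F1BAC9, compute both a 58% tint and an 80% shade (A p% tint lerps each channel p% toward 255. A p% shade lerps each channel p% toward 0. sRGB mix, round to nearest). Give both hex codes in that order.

#F1BAC9 is rgb(241, 186, 201).
58% tint:
  R: 241 + 0.58×(255−241) = 241 + 8.12 = 249.12 → 249
  G: 186 + 40.02 = 226.02 → 226
  B: 201 + 31.32 = 232.32 → 232
  → #F9E2E8
80% shade:
  R: 241 − 192.8 = 48.2 → 48
  G: 186 − 148.8 = 37.2 → 37
  B: 201 + 0.8×(0−201) = 201 − 160.8 = 40.2 → 40
  → #302528

#F9E2E8, #302528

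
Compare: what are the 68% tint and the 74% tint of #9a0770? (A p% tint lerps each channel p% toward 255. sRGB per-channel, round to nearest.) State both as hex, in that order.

#dfb0d1, #e5bfda

#9a0770 is rgb(154, 7, 112).
68% tint:
  R: 154 + 68.68 = 222.68 → 223
  G: 7 + 168.64 = 175.64 → 176
  B: 112 + 97.24 = 209.24 → 209
  → #dfb0d1
74% tint:
  R: 154 + 0.74×(255−154) = 154 + 74.74 = 228.74 → 229
  G: 7 + 0.74×(255−7) = 7 + 183.52 = 190.52 → 191
  B: 112 + 105.82 = 217.82 → 218
  → #e5bfda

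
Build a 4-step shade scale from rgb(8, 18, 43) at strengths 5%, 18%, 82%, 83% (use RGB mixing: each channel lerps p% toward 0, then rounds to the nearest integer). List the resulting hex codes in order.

5%: (8→8, 18 − 0.9 = 17.1→17, 43 − 2.15 = 40.85→41) → #081129
18%: (8 − 1.44 = 6.56→7, 18 − 3.24 = 14.76→15, 43 − 7.74 = 35.26→35) → #070F23
82%: (8 − 6.56 = 1.44→1, 18 − 14.76 = 3.24→3, 43 − 35.26 = 7.74→8) → #010308
83%: (8 − 6.64 = 1.36→1, 18 − 14.94 = 3.06→3, 43 − 35.69 = 7.31→7) → #010307

#081129, #070F23, #010308, #010307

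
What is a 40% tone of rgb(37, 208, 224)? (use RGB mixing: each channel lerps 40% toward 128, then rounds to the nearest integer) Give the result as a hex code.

Lerp each channel 40% toward 128:
  R: 37 + 36.4 = 73.4 → 73
  G: 208 − 32 = 176 → 176
  B: 224 − 38.4 = 185.6 → 186
rgb(73, 176, 186) = #49b0ba.

#49b0ba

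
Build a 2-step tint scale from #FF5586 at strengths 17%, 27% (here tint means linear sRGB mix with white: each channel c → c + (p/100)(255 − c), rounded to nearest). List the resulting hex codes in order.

#FF729B, #FF83A7

#FF5586 is rgb(255, 85, 134).
17%: (255→255, 85 + 28.9 = 113.9→114, 134 + 20.57 = 154.57→155) → #FF729B
27%: (255→255, 85 + 45.9 = 130.9→131, 134 + 32.67 = 166.67→167) → #FF83A7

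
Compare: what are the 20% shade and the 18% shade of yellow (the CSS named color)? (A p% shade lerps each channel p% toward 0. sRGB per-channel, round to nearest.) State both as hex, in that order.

#CCCC00, #D1D100

CSS yellow is rgb(255, 255, 0).
20% shade:
  R: 255 + 0.2×(0−255) = 255 − 51 = 204 → 204
  G: 255 + 0.2×(0−255) = 255 − 51 = 204 → 204
  B: 0 + 0.2×(0−0) = 0 + 0 = 0 → 0
  → #CCCC00
18% shade:
  R: 255 + 0.18×(0−255) = 255 − 45.9 = 209.1 → 209
  G: 255 − 45.9 = 209.1 → 209
  B: 0 + 0.18×(0−0) = 0 + 0 = 0 → 0
  → #D1D100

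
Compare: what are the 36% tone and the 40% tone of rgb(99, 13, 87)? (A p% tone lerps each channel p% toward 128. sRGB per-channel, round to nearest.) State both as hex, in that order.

36% tone:
  R: 99 + 0.36×(128−99) = 99 + 10.44 = 109.44 → 109
  G: 13 + 41.4 = 54.4 → 54
  B: 87 + 14.76 = 101.76 → 102
  → #6d3666
40% tone:
  R: 99 + 0.4×(128−99) = 99 + 11.6 = 110.6 → 111
  G: 13 + 46 = 59 → 59
  B: 87 + 0.4×(128−87) = 87 + 16.4 = 103.4 → 103
  → #6f3b67

#6d3666, #6f3b67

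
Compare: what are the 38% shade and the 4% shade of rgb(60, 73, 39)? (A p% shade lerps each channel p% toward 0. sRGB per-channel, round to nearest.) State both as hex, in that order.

#252d18, #3a4625

38% shade:
  R: 60 + 0.38×(0−60) = 60 − 22.8 = 37.2 → 37
  G: 73 + 0.38×(0−73) = 73 − 27.74 = 45.26 → 45
  B: 39 − 14.82 = 24.18 → 24
  → #252d18
4% shade:
  R: 60 + 0.04×(0−60) = 60 − 2.4 = 57.6 → 58
  G: 73 + 0.04×(0−73) = 73 − 2.92 = 70.08 → 70
  B: 39 + 0.04×(0−39) = 39 − 1.56 = 37.44 → 37
  → #3a4625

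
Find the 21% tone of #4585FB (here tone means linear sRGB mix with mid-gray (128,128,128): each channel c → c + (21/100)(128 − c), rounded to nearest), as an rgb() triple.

#4585FB is rgb(69, 133, 251).
A 21% tone moves each channel 21% toward 128:
  R: 69 + 12.39 = 81.39 → 81
  G: 133 + 0.21×(128−133) = 133 − 1.05 = 131.95 → 132
  B: 251 − 25.83 = 225.17 → 225

rgb(81, 132, 225)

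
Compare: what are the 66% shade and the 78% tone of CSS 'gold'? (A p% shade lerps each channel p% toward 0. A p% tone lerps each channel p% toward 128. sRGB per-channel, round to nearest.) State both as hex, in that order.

#574900, #9c9364

CSS gold is rgb(255, 215, 0).
66% shade:
  R: 255 − 168.3 = 86.7 → 87
  G: 215 + 0.66×(0−215) = 215 − 141.9 = 73.1 → 73
  B: 0 + 0.66×(0−0) = 0 + 0 = 0 → 0
  → #574900
78% tone:
  R: 255 + 0.78×(128−255) = 255 − 99.06 = 155.94 → 156
  G: 215 − 67.86 = 147.14 → 147
  B: 0 + 0.78×(128−0) = 0 + 99.84 = 99.84 → 100
  → #9c9364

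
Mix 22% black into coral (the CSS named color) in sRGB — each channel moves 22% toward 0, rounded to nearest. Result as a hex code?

CSS coral is rgb(255, 127, 80).
Per channel, c → c + 0.22(0 − c):
  R: 255 − 56.1 = 198.9 → 199
  G: 127 − 27.94 = 99.06 → 99
  B: 80 − 17.6 = 62.4 → 62
rgb(199, 99, 62) = #C7633E.

#C7633E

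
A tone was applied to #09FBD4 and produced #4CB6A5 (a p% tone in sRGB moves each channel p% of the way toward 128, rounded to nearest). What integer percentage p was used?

56%

#09FBD4 is rgb(9, 251, 212); #4CB6A5 is rgb(76, 182, 165).
On the G channel (widest range): 182 ≈ 251 + (p/100)(128 − 251), so p ≈ 100×(182 − 251)/(128 − 251) = -6900/-123 = 56.10.
p = 56 reproduces all three channels after rounding.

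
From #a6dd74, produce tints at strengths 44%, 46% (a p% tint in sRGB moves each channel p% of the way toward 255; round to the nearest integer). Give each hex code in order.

#cdecb1, #cfedb4

#a6dd74 is rgb(166, 221, 116).
44%: (166 + 39.16 = 205.16→205, 221 + 14.96 = 235.96→236, 116 + 61.16 = 177.16→177) → #cdecb1
46%: (166 + 40.94 = 206.94→207, 221 + 15.64 = 236.64→237, 116 + 63.94 = 179.94→180) → #cfedb4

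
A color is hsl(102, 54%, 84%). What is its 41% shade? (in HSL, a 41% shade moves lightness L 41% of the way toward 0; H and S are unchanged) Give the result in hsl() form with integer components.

L moves 41% from 84 toward 0: 84 − 34.44 = 49.56 → 50.
H and S are unchanged.

hsl(102, 54%, 50%)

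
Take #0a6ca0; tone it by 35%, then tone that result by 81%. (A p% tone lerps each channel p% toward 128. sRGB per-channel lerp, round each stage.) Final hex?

#0a6ca0 is rgb(10, 108, 160).
Per channel, c → c + 0.35(128 − c):
  R: 10 + 41.3 = 51.3 → 51
  G: 108 + 7 = 115 → 115
  B: 160 − 11.2 = 148.8 → 149
After the tone: rgb(51, 115, 149) = #337395.
Lerp each channel 81% toward 128:
  R: 51 + 0.81×(128−51) = 51 + 62.37 = 113.37 → 113
  G: 115 + 0.81×(128−115) = 115 + 10.53 = 125.53 → 126
  B: 149 − 17.01 = 131.99 → 132
rgb(113, 126, 132) = #717e84.

#717e84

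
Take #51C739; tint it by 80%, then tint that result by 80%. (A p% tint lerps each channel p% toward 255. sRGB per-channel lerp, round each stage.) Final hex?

#F8FDF7

#51C739 is rgb(81, 199, 57).
An 80% tint moves each channel 80% toward 255:
  R: 81 + 139.2 = 220.2 → 220
  G: 199 + 44.8 = 243.8 → 244
  B: 57 + 158.4 = 215.4 → 215
After the tint: rgb(220, 244, 215) = #DCF4D7.
Per channel, c → c + 0.8(255 − c):
  R: 220 + 0.8×(255−220) = 220 + 28 = 248 → 248
  G: 244 + 8.8 = 252.8 → 253
  B: 215 + 32 = 247 → 247
rgb(248, 253, 247) = #F8FDF7.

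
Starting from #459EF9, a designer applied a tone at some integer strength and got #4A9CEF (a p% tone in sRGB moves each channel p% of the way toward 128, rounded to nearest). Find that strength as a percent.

#459EF9 is rgb(69, 158, 249); #4A9CEF is rgb(74, 156, 239).
On the B channel (widest range): 239 ≈ 249 + (p/100)(128 − 249), so p ≈ 100×(239 − 249)/(128 − 249) = -1000/-121 = 8.26.
p = 8 reproduces all three channels after rounding.

8%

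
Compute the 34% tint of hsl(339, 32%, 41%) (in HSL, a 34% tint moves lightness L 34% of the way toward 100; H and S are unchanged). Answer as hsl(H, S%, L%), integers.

L moves 34% from 41 toward 100: 41 + 20.06 = 61.06 → 61.
H and S are unchanged.

hsl(339, 32%, 61%)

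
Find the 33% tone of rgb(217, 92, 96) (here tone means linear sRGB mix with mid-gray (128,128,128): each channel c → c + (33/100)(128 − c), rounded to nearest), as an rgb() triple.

rgb(188, 104, 107)

Per channel, c → c + 0.33(128 − c):
  R: 217 − 29.37 = 187.63 → 188
  G: 92 + 0.33×(128−92) = 92 + 11.88 = 103.88 → 104
  B: 96 + 10.56 = 106.56 → 107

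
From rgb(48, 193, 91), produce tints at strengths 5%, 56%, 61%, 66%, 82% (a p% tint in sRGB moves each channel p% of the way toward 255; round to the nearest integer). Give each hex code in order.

5%: (48 + 10.35 = 58.35→58, 193 + 3.1 = 196.1→196, 91 + 8.2 = 99.2→99) → #3AC463
56%: (48 + 115.92 = 163.92→164, 193 + 34.72 = 227.72→228, 91 + 91.84 = 182.84→183) → #A4E4B7
61%: (48 + 126.27 = 174.27→174, 193 + 37.82 = 230.82→231, 91 + 100.04 = 191.04→191) → #AEE7BF
66%: (48 + 136.62 = 184.62→185, 193 + 40.92 = 233.92→234, 91 + 108.24 = 199.24→199) → #B9EAC7
82%: (48 + 169.74 = 217.74→218, 193 + 50.84 = 243.84→244, 91 + 134.48 = 225.48→225) → #DAF4E1

#3AC463, #A4E4B7, #AEE7BF, #B9EAC7, #DAF4E1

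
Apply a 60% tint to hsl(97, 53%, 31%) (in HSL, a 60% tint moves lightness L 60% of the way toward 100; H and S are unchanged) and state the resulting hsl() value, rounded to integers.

hsl(97, 53%, 72%)

L moves 60% from 31 toward 100: 31 + 41.4 = 72.4 → 72.
H and S are unchanged.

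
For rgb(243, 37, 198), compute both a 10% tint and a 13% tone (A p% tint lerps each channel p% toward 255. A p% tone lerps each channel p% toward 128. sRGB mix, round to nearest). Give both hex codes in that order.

#F43BCC, #E431BD

10% tint:
  R: 243 + 0.1×(255−243) = 243 + 1.2 = 244.2 → 244
  G: 37 + 0.1×(255−37) = 37 + 21.8 = 58.8 → 59
  B: 198 + 0.1×(255−198) = 198 + 5.7 = 203.7 → 204
  → #F43BCC
13% tone:
  R: 243 + 0.13×(128−243) = 243 − 14.95 = 228.05 → 228
  G: 37 + 0.13×(128−37) = 37 + 11.83 = 48.83 → 49
  B: 198 − 9.1 = 188.9 → 189
  → #E431BD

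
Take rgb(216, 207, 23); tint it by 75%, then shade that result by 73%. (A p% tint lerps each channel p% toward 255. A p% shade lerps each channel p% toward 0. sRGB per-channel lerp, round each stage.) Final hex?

#424235

A 75% tint moves each channel 75% toward 255:
  R: 216 + 0.75×(255−216) = 216 + 29.25 = 245.25 → 245
  G: 207 + 36 = 243 → 243
  B: 23 + 0.75×(255−23) = 23 + 174 = 197 → 197
After the tint: rgb(245, 243, 197) = #f5f3c5.
Per channel, c → c + 0.73(0 − c):
  R: 245 − 178.85 = 66.15 → 66
  G: 243 − 177.39 = 65.61 → 66
  B: 197 + 0.73×(0−197) = 197 − 143.81 = 53.19 → 53
rgb(66, 66, 53) = #424235.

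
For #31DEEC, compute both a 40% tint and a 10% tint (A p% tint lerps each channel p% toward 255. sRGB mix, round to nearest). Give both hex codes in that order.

#83EBF4, #46E1EE

#31DEEC is rgb(49, 222, 236).
40% tint:
  R: 49 + 0.4×(255−49) = 49 + 82.4 = 131.4 → 131
  G: 222 + 13.2 = 235.2 → 235
  B: 236 + 0.4×(255−236) = 236 + 7.6 = 243.6 → 244
  → #83EBF4
10% tint:
  R: 49 + 20.6 = 69.6 → 70
  G: 222 + 3.3 = 225.3 → 225
  B: 236 + 1.9 = 237.9 → 238
  → #46E1EE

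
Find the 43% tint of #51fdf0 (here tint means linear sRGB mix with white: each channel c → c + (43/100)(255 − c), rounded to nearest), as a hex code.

#51fdf0 is rgb(81, 253, 240).
Lerp each channel 43% toward 255:
  R: 81 + 0.43×(255−81) = 81 + 74.82 = 155.82 → 156
  G: 253 + 0.86 = 253.86 → 254
  B: 240 + 0.43×(255−240) = 240 + 6.45 = 246.45 → 246
rgb(156, 254, 246) = #9cfef6.

#9cfef6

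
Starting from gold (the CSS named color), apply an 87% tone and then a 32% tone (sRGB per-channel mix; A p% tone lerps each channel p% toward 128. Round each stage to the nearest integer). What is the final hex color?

#8C8774

CSS gold is rgb(255, 215, 0).
Lerp each channel 87% toward 128:
  R: 255 − 110.49 = 144.51 → 145
  G: 215 − 75.69 = 139.31 → 139
  B: 0 + 0.87×(128−0) = 0 + 111.36 = 111.36 → 111
After the tone: rgb(145, 139, 111) = #918B6F.
Lerp each channel 32% toward 128:
  R: 145 − 5.44 = 139.56 → 140
  G: 139 + 0.32×(128−139) = 139 − 3.52 = 135.48 → 135
  B: 111 + 5.44 = 116.44 → 116
rgb(140, 135, 116) = #8C8774.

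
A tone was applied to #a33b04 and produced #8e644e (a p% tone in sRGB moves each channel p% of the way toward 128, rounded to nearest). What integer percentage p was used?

#a33b04 is rgb(163, 59, 4); #8e644e is rgb(142, 100, 78).
On the B channel (widest range): 78 ≈ 4 + (p/100)(128 − 4), so p ≈ 100×(78 − 4)/(128 − 4) = 7400/124 = 59.68.
p = 60 reproduces all three channels after rounding.

60%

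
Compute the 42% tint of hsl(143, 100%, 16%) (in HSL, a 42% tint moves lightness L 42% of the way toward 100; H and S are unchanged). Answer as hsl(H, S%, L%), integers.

L moves 42% from 16 toward 100: 16 + 35.28 = 51.28 → 51.
H and S are unchanged.

hsl(143, 100%, 51%)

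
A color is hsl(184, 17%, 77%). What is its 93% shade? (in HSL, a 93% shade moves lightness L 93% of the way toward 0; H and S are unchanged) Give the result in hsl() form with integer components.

hsl(184, 17%, 5%)

L moves 93% from 77 toward 0: 77 − 71.61 = 5.39 → 5.
H and S are unchanged.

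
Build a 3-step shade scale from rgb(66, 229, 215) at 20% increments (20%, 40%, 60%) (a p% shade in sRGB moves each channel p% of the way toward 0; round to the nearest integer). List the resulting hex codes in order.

#35B7AC, #288981, #1A5C56

20%: (66 − 13.2 = 52.8→53, 229 − 45.8 = 183.2→183, 215 − 43 = 172→172) → #35B7AC
40%: (66 − 26.4 = 39.6→40, 229 − 91.6 = 137.4→137, 215 − 86 = 129→129) → #288981
60%: (66 − 39.6 = 26.4→26, 229 − 137.4 = 91.6→92, 215 − 129 = 86→86) → #1A5C56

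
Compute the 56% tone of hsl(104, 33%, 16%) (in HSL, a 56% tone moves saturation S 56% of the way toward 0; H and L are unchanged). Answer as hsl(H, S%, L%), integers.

S moves 56% from 33 toward 0: 33 − 18.48 = 14.52 → 15.
H and L are unchanged.

hsl(104, 15%, 16%)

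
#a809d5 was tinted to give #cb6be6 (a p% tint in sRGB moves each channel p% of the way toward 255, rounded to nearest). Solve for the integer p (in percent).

#a809d5 is rgb(168, 9, 213); #cb6be6 is rgb(203, 107, 230).
On the G channel (widest range): 107 ≈ 9 + (p/100)(255 − 9), so p ≈ 100×(107 − 9)/(255 − 9) = 9800/246 = 39.84.
p = 40 reproduces all three channels after rounding.

40%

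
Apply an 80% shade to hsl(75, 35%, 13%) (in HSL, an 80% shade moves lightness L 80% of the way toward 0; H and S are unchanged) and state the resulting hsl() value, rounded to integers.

hsl(75, 35%, 3%)

L moves 80% from 13 toward 0: 13 − 10.4 = 2.6 → 3.
H and S are unchanged.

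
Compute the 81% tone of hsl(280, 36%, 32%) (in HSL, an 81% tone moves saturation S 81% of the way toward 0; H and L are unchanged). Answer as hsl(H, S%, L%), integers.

S moves 81% from 36 toward 0: 36 − 29.16 = 6.84 → 7.
H and L are unchanged.

hsl(280, 7%, 32%)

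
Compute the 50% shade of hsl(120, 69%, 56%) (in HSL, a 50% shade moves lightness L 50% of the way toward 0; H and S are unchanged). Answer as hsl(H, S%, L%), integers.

L moves 50% from 56 toward 0: 56 − 28 = 28 → 28.
H and S are unchanged.

hsl(120, 69%, 28%)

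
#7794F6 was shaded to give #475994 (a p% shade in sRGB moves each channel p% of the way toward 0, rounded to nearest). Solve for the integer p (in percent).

#7794F6 is rgb(119, 148, 246); #475994 is rgb(71, 89, 148).
On the B channel (widest range): 148 ≈ 246 + (p/100)(0 − 246), so p ≈ 100×(148 − 246)/(0 − 246) = -9800/-246 = 39.84.
p = 40 reproduces all three channels after rounding.

40%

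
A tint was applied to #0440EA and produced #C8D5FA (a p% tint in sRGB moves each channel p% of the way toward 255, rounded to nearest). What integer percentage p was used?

#0440EA is rgb(4, 64, 234); #C8D5FA is rgb(200, 213, 250).
On the R channel (widest range): 200 ≈ 4 + (p/100)(255 − 4), so p ≈ 100×(200 − 4)/(255 − 4) = 19600/251 = 78.09.
p = 78 reproduces all three channels after rounding.

78%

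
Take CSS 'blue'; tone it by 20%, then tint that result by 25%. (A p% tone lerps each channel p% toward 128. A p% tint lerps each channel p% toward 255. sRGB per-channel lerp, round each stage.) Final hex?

CSS blue is rgb(0, 0, 255).
Per channel, c → c + 0.2(128 − c):
  R: 0 + 0.2×(128−0) = 0 + 25.6 = 25.6 → 26
  G: 0 + 0.2×(128−0) = 0 + 25.6 = 25.6 → 26
  B: 255 − 25.4 = 229.6 → 230
After the tone: rgb(26, 26, 230) = #1a1ae6.
Lerp each channel 25% toward 255:
  R: 26 + 0.25×(255−26) = 26 + 57.25 = 83.25 → 83
  G: 26 + 57.25 = 83.25 → 83
  B: 230 + 0.25×(255−230) = 230 + 6.25 = 236.25 → 236
rgb(83, 83, 236) = #5353ec.

#5353ec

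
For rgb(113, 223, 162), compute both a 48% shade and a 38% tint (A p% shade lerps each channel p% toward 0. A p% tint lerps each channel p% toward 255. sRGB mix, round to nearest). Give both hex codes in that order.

48% shade:
  R: 113 − 54.24 = 58.76 → 59
  G: 223 − 107.04 = 115.96 → 116
  B: 162 + 0.48×(0−162) = 162 − 77.76 = 84.24 → 84
  → #3B7454
38% tint:
  R: 113 + 0.38×(255−113) = 113 + 53.96 = 166.96 → 167
  G: 223 + 0.38×(255−223) = 223 + 12.16 = 235.16 → 235
  B: 162 + 35.34 = 197.34 → 197
  → #A7EBC5

#3B7454, #A7EBC5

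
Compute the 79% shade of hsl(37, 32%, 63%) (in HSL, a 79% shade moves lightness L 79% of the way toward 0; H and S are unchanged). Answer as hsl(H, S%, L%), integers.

L moves 79% from 63 toward 0: 63 − 49.77 = 13.23 → 13.
H and S are unchanged.

hsl(37, 32%, 13%)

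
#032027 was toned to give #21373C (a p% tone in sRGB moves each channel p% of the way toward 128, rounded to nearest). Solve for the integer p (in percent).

#032027 is rgb(3, 32, 39); #21373C is rgb(33, 55, 60).
On the R channel (widest range): 33 ≈ 3 + (p/100)(128 − 3), so p ≈ 100×(33 − 3)/(128 − 3) = 3000/125 = 24.00.
p = 24 reproduces all three channels after rounding.

24%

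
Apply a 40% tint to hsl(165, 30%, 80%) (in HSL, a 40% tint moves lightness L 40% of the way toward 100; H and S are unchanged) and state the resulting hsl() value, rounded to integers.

hsl(165, 30%, 88%)

L moves 40% from 80 toward 100: 80 + 8 = 88 → 88.
H and S are unchanged.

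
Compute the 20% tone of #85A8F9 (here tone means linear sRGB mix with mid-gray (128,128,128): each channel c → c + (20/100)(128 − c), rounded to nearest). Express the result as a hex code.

#84A0E1

#85A8F9 is rgb(133, 168, 249).
Lerp each channel 20% toward 128:
  R: 133 − 1 = 132 → 132
  G: 168 + 0.2×(128−168) = 168 − 8 = 160 → 160
  B: 249 + 0.2×(128−249) = 249 − 24.2 = 224.8 → 225
rgb(132, 160, 225) = #84A0E1.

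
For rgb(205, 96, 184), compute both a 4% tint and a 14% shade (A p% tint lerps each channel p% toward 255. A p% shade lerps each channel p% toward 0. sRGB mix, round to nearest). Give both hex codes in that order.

4% tint:
  R: 205 + 0.04×(255−205) = 205 + 2 = 207 → 207
  G: 96 + 6.36 = 102.36 → 102
  B: 184 + 0.04×(255−184) = 184 + 2.84 = 186.84 → 187
  → #CF66BB
14% shade:
  R: 205 − 28.7 = 176.3 → 176
  G: 96 + 0.14×(0−96) = 96 − 13.44 = 82.56 → 83
  B: 184 + 0.14×(0−184) = 184 − 25.76 = 158.24 → 158
  → #B0539E

#CF66BB, #B0539E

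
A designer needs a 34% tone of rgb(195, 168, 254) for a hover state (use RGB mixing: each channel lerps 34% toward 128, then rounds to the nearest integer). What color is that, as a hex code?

#AC9AD3

Per channel, c → c + 0.34(128 − c):
  R: 195 + 0.34×(128−195) = 195 − 22.78 = 172.22 → 172
  G: 168 − 13.6 = 154.4 → 154
  B: 254 − 42.84 = 211.16 → 211
rgb(172, 154, 211) = #AC9AD3.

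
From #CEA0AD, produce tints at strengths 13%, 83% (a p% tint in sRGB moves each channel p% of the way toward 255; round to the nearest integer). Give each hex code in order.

#CEA0AD is rgb(206, 160, 173).
13%: (206 + 6.37 = 212.37→212, 160 + 12.35 = 172.35→172, 173 + 10.66 = 183.66→184) → #D4ACB8
83%: (206 + 40.67 = 246.67→247, 160 + 78.85 = 238.85→239, 173 + 68.06 = 241.06→241) → #F7EFF1

#D4ACB8, #F7EFF1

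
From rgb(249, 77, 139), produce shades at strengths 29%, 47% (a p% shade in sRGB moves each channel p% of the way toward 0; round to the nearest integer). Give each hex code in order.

29%: (249 − 72.21 = 176.79→177, 77 − 22.33 = 54.67→55, 139 − 40.31 = 98.69→99) → #B13763
47%: (249 − 117.03 = 131.97→132, 77 − 36.19 = 40.81→41, 139 − 65.33 = 73.67→74) → #84294A

#B13763, #84294A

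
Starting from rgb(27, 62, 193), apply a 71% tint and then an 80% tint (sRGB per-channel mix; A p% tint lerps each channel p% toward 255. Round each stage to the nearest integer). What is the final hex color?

#F2F4FB

A 71% tint moves each channel 71% toward 255:
  R: 27 + 0.71×(255−27) = 27 + 161.88 = 188.88 → 189
  G: 62 + 137.03 = 199.03 → 199
  B: 193 + 44.02 = 237.02 → 237
After the tint: rgb(189, 199, 237) = #BDC7ED.
Lerp each channel 80% toward 255:
  R: 189 + 0.8×(255−189) = 189 + 52.8 = 241.8 → 242
  G: 199 + 44.8 = 243.8 → 244
  B: 237 + 14.4 = 251.4 → 251
rgb(242, 244, 251) = #F2F4FB.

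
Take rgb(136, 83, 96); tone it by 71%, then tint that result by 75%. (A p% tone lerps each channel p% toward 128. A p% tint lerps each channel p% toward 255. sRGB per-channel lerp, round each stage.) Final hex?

Lerp each channel 71% toward 128:
  R: 136 − 5.68 = 130.32 → 130
  G: 83 + 0.71×(128−83) = 83 + 31.95 = 114.95 → 115
  B: 96 + 0.71×(128−96) = 96 + 22.72 = 118.72 → 119
After the tone: rgb(130, 115, 119) = #827377.
Per channel, c → c + 0.75(255 − c):
  R: 130 + 93.75 = 223.75 → 224
  G: 115 + 0.75×(255−115) = 115 + 105 = 220 → 220
  B: 119 + 102 = 221 → 221
rgb(224, 220, 221) = #e0dcdd.

#e0dcdd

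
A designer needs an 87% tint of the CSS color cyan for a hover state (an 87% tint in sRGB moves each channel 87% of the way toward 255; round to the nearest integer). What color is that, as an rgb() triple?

CSS cyan is rgb(0, 255, 255).
An 87% tint moves each channel 87% toward 255:
  R: 0 + 0.87×(255−0) = 0 + 221.85 = 221.85 → 222
  G: 255 + 0 = 255 → 255
  B: 255 + 0.87×(255−255) = 255 + 0 = 255 → 255

rgb(222, 255, 255)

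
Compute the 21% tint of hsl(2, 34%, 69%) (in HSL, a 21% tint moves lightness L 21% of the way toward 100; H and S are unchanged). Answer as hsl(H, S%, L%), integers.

hsl(2, 34%, 76%)

L moves 21% from 69 toward 100: 69 + 6.51 = 75.51 → 76.
H and S are unchanged.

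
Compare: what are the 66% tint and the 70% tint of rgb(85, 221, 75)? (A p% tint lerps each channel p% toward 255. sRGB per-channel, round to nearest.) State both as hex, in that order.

#C5F3C2, #CCF5C9

66% tint:
  R: 85 + 112.2 = 197.2 → 197
  G: 221 + 0.66×(255−221) = 221 + 22.44 = 243.44 → 243
  B: 75 + 0.66×(255−75) = 75 + 118.8 = 193.8 → 194
  → #C5F3C2
70% tint:
  R: 85 + 119 = 204 → 204
  G: 221 + 0.7×(255−221) = 221 + 23.8 = 244.8 → 245
  B: 75 + 0.7×(255−75) = 75 + 126 = 201 → 201
  → #CCF5C9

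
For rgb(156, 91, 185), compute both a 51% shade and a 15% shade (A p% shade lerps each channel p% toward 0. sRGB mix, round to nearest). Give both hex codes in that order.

#4c2d5b, #854d9d

51% shade:
  R: 156 + 0.51×(0−156) = 156 − 79.56 = 76.44 → 76
  G: 91 − 46.41 = 44.59 → 45
  B: 185 + 0.51×(0−185) = 185 − 94.35 = 90.65 → 91
  → #4c2d5b
15% shade:
  R: 156 − 23.4 = 132.6 → 133
  G: 91 + 0.15×(0−91) = 91 − 13.65 = 77.35 → 77
  B: 185 + 0.15×(0−185) = 185 − 27.75 = 157.25 → 157
  → #854d9d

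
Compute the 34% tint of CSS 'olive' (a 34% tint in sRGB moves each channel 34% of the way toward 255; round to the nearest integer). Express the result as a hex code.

CSS olive is rgb(128, 128, 0).
A 34% tint moves each channel 34% toward 255:
  R: 128 + 0.34×(255−128) = 128 + 43.18 = 171.18 → 171
  G: 128 + 0.34×(255−128) = 128 + 43.18 = 171.18 → 171
  B: 0 + 0.34×(255−0) = 0 + 86.7 = 86.7 → 87
rgb(171, 171, 87) = #ABAB57.

#ABAB57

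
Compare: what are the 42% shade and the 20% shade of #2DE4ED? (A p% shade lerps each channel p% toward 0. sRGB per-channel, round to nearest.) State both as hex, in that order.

#1A8489, #24B6BE

#2DE4ED is rgb(45, 228, 237).
42% shade:
  R: 45 + 0.42×(0−45) = 45 − 18.9 = 26.1 → 26
  G: 228 − 95.76 = 132.24 → 132
  B: 237 + 0.42×(0−237) = 237 − 99.54 = 137.46 → 137
  → #1A8489
20% shade:
  R: 45 + 0.2×(0−45) = 45 − 9 = 36 → 36
  G: 228 − 45.6 = 182.4 → 182
  B: 237 − 47.4 = 189.6 → 190
  → #24B6BE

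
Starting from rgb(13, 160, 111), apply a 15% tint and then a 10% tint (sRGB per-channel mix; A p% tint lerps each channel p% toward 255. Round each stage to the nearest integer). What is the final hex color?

#46B691

Lerp each channel 15% toward 255:
  R: 13 + 36.3 = 49.3 → 49
  G: 160 + 0.15×(255−160) = 160 + 14.25 = 174.25 → 174
  B: 111 + 21.6 = 132.6 → 133
After the tint: rgb(49, 174, 133) = #31AE85.
Lerp each channel 10% toward 255:
  R: 49 + 0.1×(255−49) = 49 + 20.6 = 69.6 → 70
  G: 174 + 0.1×(255−174) = 174 + 8.1 = 182.1 → 182
  B: 133 + 0.1×(255−133) = 133 + 12.2 = 145.2 → 145
rgb(70, 182, 145) = #46B691.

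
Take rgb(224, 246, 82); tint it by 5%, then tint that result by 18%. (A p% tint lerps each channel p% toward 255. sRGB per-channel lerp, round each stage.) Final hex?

#e7f879

Per channel, c → c + 0.05(255 − c):
  R: 224 + 0.05×(255−224) = 224 + 1.55 = 225.55 → 226
  G: 246 + 0.05×(255−246) = 246 + 0.45 = 246.45 → 246
  B: 82 + 8.65 = 90.65 → 91
After the tint: rgb(226, 246, 91) = #e2f65b.
An 18% tint moves each channel 18% toward 255:
  R: 226 + 0.18×(255−226) = 226 + 5.22 = 231.22 → 231
  G: 246 + 0.18×(255−246) = 246 + 1.62 = 247.62 → 248
  B: 91 + 29.52 = 120.52 → 121
rgb(231, 248, 121) = #e7f879.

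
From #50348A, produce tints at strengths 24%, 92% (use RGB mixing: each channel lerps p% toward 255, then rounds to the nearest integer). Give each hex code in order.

#7A65A6, #F1EFF6

#50348A is rgb(80, 52, 138).
24%: (80 + 42 = 122→122, 52 + 48.72 = 100.72→101, 138 + 28.08 = 166.08→166) → #7A65A6
92%: (80 + 161 = 241→241, 52 + 186.76 = 238.76→239, 138 + 107.64 = 245.64→246) → #F1EFF6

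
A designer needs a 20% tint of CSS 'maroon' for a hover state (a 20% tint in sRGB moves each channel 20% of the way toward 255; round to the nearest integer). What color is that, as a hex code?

#993333

CSS maroon is rgb(128, 0, 0).
Lerp each channel 20% toward 255:
  R: 128 + 0.2×(255−128) = 128 + 25.4 = 153.4 → 153
  G: 0 + 0.2×(255−0) = 0 + 51 = 51 → 51
  B: 0 + 0.2×(255−0) = 0 + 51 = 51 → 51
rgb(153, 51, 51) = #993333.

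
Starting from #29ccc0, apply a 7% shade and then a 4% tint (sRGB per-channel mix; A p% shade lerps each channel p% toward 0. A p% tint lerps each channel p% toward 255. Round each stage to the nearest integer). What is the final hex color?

#2fc1b6

#29ccc0 is rgb(41, 204, 192).
A 7% shade moves each channel 7% toward 0:
  R: 41 + 0.07×(0−41) = 41 − 2.87 = 38.13 → 38
  G: 204 + 0.07×(0−204) = 204 − 14.28 = 189.72 → 190
  B: 192 − 13.44 = 178.56 → 179
After the shade: rgb(38, 190, 179) = #26beb3.
Lerp each channel 4% toward 255:
  R: 38 + 8.68 = 46.68 → 47
  G: 190 + 2.6 = 192.6 → 193
  B: 179 + 0.04×(255−179) = 179 + 3.04 = 182.04 → 182
rgb(47, 193, 182) = #2fc1b6.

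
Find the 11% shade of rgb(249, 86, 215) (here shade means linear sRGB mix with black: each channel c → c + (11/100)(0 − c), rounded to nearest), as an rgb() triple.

rgb(222, 77, 191)

Per channel, c → c + 0.11(0 − c):
  R: 249 − 27.39 = 221.61 → 222
  G: 86 − 9.46 = 76.54 → 77
  B: 215 − 23.65 = 191.35 → 191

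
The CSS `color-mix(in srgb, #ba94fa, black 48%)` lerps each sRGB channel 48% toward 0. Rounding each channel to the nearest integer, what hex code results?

#614d82

#ba94fa is rgb(186, 148, 250).
Lerp each channel 48% toward 0:
  R: 186 + 0.48×(0−186) = 186 − 89.28 = 96.72 → 97
  G: 148 − 71.04 = 76.96 → 77
  B: 250 − 120 = 130 → 130
rgb(97, 77, 130) = #614d82.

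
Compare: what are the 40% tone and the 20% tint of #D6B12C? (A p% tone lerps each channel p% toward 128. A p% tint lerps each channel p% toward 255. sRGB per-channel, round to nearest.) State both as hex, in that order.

#B49D4E, #DEC156

#D6B12C is rgb(214, 177, 44).
40% tone:
  R: 214 + 0.4×(128−214) = 214 − 34.4 = 179.6 → 180
  G: 177 + 0.4×(128−177) = 177 − 19.6 = 157.4 → 157
  B: 44 + 0.4×(128−44) = 44 + 33.6 = 77.6 → 78
  → #B49D4E
20% tint:
  R: 214 + 0.2×(255−214) = 214 + 8.2 = 222.2 → 222
  G: 177 + 15.6 = 192.6 → 193
  B: 44 + 42.2 = 86.2 → 86
  → #DEC156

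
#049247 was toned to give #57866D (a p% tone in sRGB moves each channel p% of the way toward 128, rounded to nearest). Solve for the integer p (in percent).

#049247 is rgb(4, 146, 71); #57866D is rgb(87, 134, 109).
On the R channel (widest range): 87 ≈ 4 + (p/100)(128 − 4), so p ≈ 100×(87 − 4)/(128 − 4) = 8300/124 = 66.94.
p = 67 reproduces all three channels after rounding.

67%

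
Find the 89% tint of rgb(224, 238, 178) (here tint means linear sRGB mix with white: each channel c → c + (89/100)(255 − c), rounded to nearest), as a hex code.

Per channel, c → c + 0.89(255 − c):
  R: 224 + 0.89×(255−224) = 224 + 27.59 = 251.59 → 252
  G: 238 + 0.89×(255−238) = 238 + 15.13 = 253.13 → 253
  B: 178 + 0.89×(255−178) = 178 + 68.53 = 246.53 → 247
rgb(252, 253, 247) = #fcfdf7.

#fcfdf7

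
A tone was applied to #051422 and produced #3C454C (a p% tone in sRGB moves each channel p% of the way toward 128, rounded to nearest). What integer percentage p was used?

#051422 is rgb(5, 20, 34); #3C454C is rgb(60, 69, 76).
On the R channel (widest range): 60 ≈ 5 + (p/100)(128 − 5), so p ≈ 100×(60 − 5)/(128 − 5) = 5500/123 = 44.72.
p = 45 reproduces all three channels after rounding.

45%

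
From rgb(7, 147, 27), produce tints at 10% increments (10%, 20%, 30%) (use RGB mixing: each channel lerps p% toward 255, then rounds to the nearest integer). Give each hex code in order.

#209e32, #39a949, #51b35f

10%: (7 + 24.8 = 31.8→32, 147 + 10.8 = 157.8→158, 27 + 22.8 = 49.8→50) → #209e32
20%: (7 + 49.6 = 56.6→57, 147 + 21.6 = 168.6→169, 27 + 45.6 = 72.6→73) → #39a949
30%: (7 + 74.4 = 81.4→81, 147 + 32.4 = 179.4→179, 27 + 68.4 = 95.4→95) → #51b35f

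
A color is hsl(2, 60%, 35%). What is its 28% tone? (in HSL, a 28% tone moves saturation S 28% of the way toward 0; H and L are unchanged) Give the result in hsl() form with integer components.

hsl(2, 43%, 35%)

S moves 28% from 60 toward 0: 60 − 16.8 = 43.2 → 43.
H and L are unchanged.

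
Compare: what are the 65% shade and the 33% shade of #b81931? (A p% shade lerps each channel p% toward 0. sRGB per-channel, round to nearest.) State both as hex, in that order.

#400911, #7b1121

#b81931 is rgb(184, 25, 49).
65% shade:
  R: 184 + 0.65×(0−184) = 184 − 119.6 = 64.4 → 64
  G: 25 + 0.65×(0−25) = 25 − 16.25 = 8.75 → 9
  B: 49 + 0.65×(0−49) = 49 − 31.85 = 17.15 → 17
  → #400911
33% shade:
  R: 184 + 0.33×(0−184) = 184 − 60.72 = 123.28 → 123
  G: 25 + 0.33×(0−25) = 25 − 8.25 = 16.75 → 17
  B: 49 + 0.33×(0−49) = 49 − 16.17 = 32.83 → 33
  → #7b1121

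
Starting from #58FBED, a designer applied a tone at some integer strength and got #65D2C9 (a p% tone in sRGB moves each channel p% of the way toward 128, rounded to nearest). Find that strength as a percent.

33%

#58FBED is rgb(88, 251, 237); #65D2C9 is rgb(101, 210, 201).
On the G channel (widest range): 210 ≈ 251 + (p/100)(128 − 251), so p ≈ 100×(210 − 251)/(128 − 251) = -4100/-123 = 33.33.
p = 33 reproduces all three channels after rounding.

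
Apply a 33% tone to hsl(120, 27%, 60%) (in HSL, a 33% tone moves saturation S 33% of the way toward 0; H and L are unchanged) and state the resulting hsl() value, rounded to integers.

S moves 33% from 27 toward 0: 27 − 8.91 = 18.09 → 18.
H and L are unchanged.

hsl(120, 18%, 60%)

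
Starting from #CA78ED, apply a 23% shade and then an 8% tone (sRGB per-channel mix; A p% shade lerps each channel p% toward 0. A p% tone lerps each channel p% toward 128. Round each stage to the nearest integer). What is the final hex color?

#CA78ED is rgb(202, 120, 237).
A 23% shade moves each channel 23% toward 0:
  R: 202 + 0.23×(0−202) = 202 − 46.46 = 155.54 → 156
  G: 120 − 27.6 = 92.4 → 92
  B: 237 + 0.23×(0−237) = 237 − 54.51 = 182.49 → 182
After the shade: rgb(156, 92, 182) = #9C5CB6.
Per channel, c → c + 0.08(128 − c):
  R: 156 − 2.24 = 153.76 → 154
  G: 92 + 0.08×(128−92) = 92 + 2.88 = 94.88 → 95
  B: 182 + 0.08×(128−182) = 182 − 4.32 = 177.68 → 178
rgb(154, 95, 178) = #9A5FB2.

#9A5FB2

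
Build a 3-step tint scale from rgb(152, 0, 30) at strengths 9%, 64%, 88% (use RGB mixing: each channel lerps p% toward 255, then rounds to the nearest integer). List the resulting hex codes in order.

#A11732, #DAA3AE, #F3E0E4

9%: (152 + 9.27 = 161.27→161, 0 + 22.95 = 22.95→23, 30 + 20.25 = 50.25→50) → #A11732
64%: (152 + 65.92 = 217.92→218, 0 + 163.2 = 163.2→163, 30 + 144 = 174→174) → #DAA3AE
88%: (152 + 90.64 = 242.64→243, 0 + 224.4 = 224.4→224, 30 + 198 = 228→228) → #F3E0E4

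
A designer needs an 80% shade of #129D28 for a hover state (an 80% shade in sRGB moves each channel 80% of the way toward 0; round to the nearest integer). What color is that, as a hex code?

#129D28 is rgb(18, 157, 40).
An 80% shade moves each channel 80% toward 0:
  R: 18 − 14.4 = 3.6 → 4
  G: 157 + 0.8×(0−157) = 157 − 125.6 = 31.4 → 31
  B: 40 + 0.8×(0−40) = 40 − 32 = 8 → 8
rgb(4, 31, 8) = #041F08.

#041F08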